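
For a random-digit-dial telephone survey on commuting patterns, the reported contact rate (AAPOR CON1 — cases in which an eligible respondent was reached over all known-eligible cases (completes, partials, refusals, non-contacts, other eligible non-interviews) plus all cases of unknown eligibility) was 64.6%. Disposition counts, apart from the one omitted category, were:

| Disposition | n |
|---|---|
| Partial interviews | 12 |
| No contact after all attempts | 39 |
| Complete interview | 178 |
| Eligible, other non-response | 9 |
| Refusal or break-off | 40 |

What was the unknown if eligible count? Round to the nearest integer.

92

Numerator: 178 + 12 + 40 + 9 = 239
CON1 = 239 / D = 0.646
D = 239 / 0.646 = 370.0
Other denominator terms total 278
unknown if eligible = 370.0 − 278 ≈ 92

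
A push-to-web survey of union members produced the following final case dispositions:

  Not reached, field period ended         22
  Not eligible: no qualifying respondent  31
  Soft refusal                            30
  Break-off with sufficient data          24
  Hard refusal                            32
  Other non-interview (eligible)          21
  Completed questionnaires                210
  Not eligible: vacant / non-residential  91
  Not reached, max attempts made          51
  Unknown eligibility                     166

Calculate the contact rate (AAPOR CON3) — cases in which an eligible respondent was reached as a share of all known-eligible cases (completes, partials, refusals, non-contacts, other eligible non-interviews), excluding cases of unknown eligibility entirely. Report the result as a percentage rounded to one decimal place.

81.3%

Declined to participate = 32 + 30 = 62
No answer / not reached = 22 + 51 = 73
Out of scope = 31 + 91 = 122
Top = 210 + 24 + 62 + 21 = 317
Base = 210 + 24 + 62 + 73 + 21 = 390
CON3 = 317 / 390 = 0.8128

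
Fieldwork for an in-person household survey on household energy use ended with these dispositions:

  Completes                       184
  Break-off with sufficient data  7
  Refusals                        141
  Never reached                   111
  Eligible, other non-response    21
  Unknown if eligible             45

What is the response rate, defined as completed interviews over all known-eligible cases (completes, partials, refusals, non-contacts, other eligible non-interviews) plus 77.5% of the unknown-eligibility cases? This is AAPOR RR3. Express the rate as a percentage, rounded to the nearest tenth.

36.9%

Num → 184
Eligible (known) → 184 + 7 + 141 + 111 + 21 = 464
Estimated eligible among unknowns → 0.7750 × 45 = 34.88
Denominator → 464 + 34.88 = 498.88
RR3 = 184 / 498.88 = 0.3688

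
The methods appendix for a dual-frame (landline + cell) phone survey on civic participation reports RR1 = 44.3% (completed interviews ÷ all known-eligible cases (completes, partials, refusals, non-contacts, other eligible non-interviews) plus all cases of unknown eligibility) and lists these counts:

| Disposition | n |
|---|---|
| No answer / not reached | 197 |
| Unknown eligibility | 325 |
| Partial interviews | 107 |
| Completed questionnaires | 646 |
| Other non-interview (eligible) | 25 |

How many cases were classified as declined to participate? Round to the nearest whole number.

RR1 = 646 / D = 0.443
D = 646 / 0.443 = 1458.2
Rest of base = 1300
declined to participate = 1458.2 − 1300 ≈ 158

158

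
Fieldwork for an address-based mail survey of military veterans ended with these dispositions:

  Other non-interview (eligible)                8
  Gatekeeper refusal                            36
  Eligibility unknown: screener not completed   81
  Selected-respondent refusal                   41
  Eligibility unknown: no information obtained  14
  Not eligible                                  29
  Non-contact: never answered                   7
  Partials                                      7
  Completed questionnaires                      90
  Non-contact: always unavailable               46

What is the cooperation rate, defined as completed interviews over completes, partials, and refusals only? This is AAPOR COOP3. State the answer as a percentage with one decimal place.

51.7%

Refused = 36 + 41 = 77
Non-contacts = 7 + 46 = 53
Undetermined eligibility = 81 + 14 = 95
Top: 90
Base: 90 + 7 + 77 = 174
COOP3 = 90 / 174 = 0.5172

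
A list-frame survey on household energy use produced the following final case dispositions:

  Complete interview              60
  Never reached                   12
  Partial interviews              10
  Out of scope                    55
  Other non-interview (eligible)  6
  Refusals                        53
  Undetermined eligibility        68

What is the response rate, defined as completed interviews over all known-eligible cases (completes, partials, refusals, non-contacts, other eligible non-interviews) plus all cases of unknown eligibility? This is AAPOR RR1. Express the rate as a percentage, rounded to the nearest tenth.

28.7%

Top = 60
Denom = 60 + 10 + 53 + 12 + 6 + 68 = 209
RR1 = 60 / 209 = 0.2871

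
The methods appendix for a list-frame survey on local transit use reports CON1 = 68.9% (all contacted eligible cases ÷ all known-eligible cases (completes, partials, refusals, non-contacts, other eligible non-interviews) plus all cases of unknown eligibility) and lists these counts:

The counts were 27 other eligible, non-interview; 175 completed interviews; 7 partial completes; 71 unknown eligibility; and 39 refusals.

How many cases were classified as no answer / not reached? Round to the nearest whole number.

41

Numerator: 175 + 7 + 39 + 27 = 248
CON1 = 248 / D = 0.689
D = 248 / 0.689 = 359.9
Remaining denominator categories sum to 319
no answer / not reached = 359.9 − 319 ≈ 41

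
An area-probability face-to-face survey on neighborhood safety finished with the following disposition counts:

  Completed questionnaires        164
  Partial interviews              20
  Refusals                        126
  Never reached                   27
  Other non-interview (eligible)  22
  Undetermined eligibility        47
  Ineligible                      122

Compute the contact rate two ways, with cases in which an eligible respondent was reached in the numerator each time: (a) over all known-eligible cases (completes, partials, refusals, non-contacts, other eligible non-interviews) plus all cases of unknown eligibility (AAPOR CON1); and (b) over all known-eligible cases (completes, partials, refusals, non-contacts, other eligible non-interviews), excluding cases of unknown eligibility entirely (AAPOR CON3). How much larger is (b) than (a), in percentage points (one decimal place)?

10.7

Top → 164 + 20 + 126 + 22 = 332
Base → 164 + 20 + 126 + 27 + 22 + 47 = 406
CON1 = 332 / 406 = 0.8177
Base → 164 + 20 + 126 + 27 + 22 = 359
CON3 = 332 / 359 = 0.9248
Difference = 92.48 − 81.77 = 10.71 percentage points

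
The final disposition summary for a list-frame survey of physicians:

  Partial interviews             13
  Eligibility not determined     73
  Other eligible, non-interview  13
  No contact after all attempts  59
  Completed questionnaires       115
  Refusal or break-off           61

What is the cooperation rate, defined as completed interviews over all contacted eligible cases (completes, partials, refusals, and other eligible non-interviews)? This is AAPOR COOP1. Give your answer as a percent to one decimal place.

56.9%

Num = 115
Denom = 115 + 13 + 61 + 13 = 202
COOP1 = 115 / 202 = 0.5693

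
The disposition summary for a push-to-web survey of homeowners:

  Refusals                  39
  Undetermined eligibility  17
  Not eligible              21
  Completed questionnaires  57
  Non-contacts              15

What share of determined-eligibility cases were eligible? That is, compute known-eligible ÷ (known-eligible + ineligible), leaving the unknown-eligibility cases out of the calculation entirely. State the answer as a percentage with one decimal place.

Known eligible = 57 + 39 + 15 = 111
e = 111 / (111 + 21) = 111 / 132 = 0.8409

84.1%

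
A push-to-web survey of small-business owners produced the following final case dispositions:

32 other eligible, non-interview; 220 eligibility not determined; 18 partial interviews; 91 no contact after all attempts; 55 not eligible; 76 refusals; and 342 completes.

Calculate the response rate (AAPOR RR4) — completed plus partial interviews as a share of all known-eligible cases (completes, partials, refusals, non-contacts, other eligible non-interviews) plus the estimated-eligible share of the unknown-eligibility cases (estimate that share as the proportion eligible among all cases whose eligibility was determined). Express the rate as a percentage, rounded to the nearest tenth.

47.4%

Top: 342 + 18 = 360
Known eligible: 342 + 18 + 76 + 91 + 32 = 559
e = 559 / (559 + 55) = 559 / 614 = 0.9104
Estimated eligible among unknowns: 0.9104 × 220 = 200.29
Denom: 559 + 200.29 = 759.29
RR4 = 360 / 759.29 = 0.4741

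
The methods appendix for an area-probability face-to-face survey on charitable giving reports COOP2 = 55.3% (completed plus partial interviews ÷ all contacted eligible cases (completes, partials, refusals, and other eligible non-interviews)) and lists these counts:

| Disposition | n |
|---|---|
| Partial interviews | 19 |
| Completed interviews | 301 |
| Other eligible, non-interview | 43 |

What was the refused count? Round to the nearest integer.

216

Top = 301 + 19 = 320
COOP2 = 320 / D = 0.553
D = 320 / 0.553 = 578.7
Remaining denominator categories sum to 363
refused = 578.7 − 363 ≈ 216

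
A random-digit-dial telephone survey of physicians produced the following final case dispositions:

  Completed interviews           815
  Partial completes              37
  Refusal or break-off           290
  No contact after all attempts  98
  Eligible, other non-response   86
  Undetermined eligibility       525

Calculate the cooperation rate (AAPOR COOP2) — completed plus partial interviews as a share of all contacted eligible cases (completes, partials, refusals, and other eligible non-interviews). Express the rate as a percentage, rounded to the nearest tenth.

69.4%

Num: 815 + 37 = 852
Denom: 815 + 37 + 290 + 86 = 1228
COOP2 = 852 / 1228 = 0.6938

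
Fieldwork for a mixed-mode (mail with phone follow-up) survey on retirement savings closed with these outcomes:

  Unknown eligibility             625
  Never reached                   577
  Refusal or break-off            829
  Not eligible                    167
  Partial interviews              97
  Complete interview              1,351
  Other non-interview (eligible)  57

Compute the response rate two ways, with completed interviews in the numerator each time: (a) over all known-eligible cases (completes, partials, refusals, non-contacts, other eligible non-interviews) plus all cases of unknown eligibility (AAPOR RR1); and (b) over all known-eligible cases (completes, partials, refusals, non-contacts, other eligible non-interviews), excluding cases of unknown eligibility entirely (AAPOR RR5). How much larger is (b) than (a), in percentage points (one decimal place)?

8.2

Numerator → 1351
Base → 1351 + 97 + 829 + 577 + 57 + 625 = 3536
RR1 = 1351 / 3536 = 0.3821
Base → 1351 + 97 + 829 + 577 + 57 = 2911
RR5 = 1351 / 2911 = 0.4641
Difference = 46.41 − 38.21 = 8.20 percentage points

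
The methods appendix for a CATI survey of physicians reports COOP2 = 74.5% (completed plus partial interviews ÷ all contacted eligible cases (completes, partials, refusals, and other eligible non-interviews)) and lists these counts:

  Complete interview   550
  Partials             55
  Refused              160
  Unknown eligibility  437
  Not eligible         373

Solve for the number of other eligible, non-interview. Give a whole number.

47

Top: 550 + 55 = 605
COOP2 = 605 / D = 0.745
D = 605 / 0.745 = 812.1
Other denominator terms total 765
other eligible, non-interview = 812.1 − 765 ≈ 47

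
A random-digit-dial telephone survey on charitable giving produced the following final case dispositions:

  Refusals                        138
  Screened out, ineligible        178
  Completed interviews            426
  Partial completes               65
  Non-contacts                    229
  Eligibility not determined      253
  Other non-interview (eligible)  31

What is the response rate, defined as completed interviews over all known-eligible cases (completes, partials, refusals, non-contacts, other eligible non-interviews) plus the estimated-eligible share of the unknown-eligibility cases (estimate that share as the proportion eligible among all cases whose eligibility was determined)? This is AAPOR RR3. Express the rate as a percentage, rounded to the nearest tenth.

Num: 426
Eligible (known): 426 + 65 + 138 + 229 + 31 = 889
e = 889 / (889 + 178) = 889 / 1067 = 0.8332
Estimated eligible among unknowns: 0.8332 × 253 = 210.80
Base: 889 + 210.80 = 1099.80
RR3 = 426 / 1099.80 = 0.3873

38.7%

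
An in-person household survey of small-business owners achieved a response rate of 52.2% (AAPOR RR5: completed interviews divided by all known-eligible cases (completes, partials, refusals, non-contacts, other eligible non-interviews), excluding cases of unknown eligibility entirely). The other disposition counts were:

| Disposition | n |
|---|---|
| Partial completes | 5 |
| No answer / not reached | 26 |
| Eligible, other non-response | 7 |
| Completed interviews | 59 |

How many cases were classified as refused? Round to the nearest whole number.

RR5 = 59 / D = 0.522
D = 59 / 0.522 = 113.0
Remaining denominator categories sum to 97
refused = 113.0 − 97 ≈ 16

16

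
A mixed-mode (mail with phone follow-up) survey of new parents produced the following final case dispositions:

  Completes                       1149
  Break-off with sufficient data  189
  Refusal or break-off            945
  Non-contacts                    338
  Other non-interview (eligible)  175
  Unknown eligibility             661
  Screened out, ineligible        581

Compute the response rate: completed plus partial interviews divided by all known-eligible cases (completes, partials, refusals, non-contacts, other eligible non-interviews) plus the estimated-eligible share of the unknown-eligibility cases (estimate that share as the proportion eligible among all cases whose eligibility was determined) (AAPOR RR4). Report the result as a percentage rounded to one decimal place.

40.0%

Top → 1149 + 189 = 1338
Eligible (known) → 1149 + 189 + 945 + 338 + 175 = 2796
e = 2796 / (2796 + 581) = 2796 / 3377 = 0.8280
Eligible share of unknowns → 0.8280 × 661 = 547.31
Base → 2796 + 547.31 = 3343.31
RR4 = 1338 / 3343.31 = 0.4002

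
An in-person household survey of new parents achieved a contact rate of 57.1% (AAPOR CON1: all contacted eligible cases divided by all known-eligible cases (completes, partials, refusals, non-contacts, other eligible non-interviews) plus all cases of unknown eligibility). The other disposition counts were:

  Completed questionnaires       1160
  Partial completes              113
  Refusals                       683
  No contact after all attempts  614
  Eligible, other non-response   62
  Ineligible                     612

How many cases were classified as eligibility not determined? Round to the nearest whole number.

Top = 1160 + 113 + 683 + 62 = 2018
CON1 = 2018 / D = 0.571
D = 2018 / 0.571 = 3534.2
Remaining denominator categories sum to 2632
eligibility not determined = 3534.2 − 2632 ≈ 902

902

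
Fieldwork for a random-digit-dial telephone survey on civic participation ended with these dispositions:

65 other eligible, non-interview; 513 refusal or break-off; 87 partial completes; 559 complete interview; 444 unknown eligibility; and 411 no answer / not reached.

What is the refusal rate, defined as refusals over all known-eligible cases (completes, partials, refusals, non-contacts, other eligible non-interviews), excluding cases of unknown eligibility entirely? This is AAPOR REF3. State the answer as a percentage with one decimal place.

31.4%

Numerator → 513
Base → 559 + 87 + 513 + 411 + 65 = 1635
REF3 = 513 / 1635 = 0.3138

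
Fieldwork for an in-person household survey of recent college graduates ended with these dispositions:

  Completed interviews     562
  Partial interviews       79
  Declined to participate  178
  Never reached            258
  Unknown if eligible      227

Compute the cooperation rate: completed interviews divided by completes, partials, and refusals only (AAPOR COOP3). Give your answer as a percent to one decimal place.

68.6%

Numerator → 562
Denom → 562 + 79 + 178 = 819
COOP3 = 562 / 819 = 0.6862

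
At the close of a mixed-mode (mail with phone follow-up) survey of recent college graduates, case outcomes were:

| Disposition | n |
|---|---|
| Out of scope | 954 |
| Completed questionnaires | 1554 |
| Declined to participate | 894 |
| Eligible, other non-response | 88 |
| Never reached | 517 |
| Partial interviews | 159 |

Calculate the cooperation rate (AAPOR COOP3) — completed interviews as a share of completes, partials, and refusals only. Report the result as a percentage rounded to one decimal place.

59.6%

Num → 1554
Denominator → 1554 + 159 + 894 = 2607
COOP3 = 1554 / 2607 = 0.5961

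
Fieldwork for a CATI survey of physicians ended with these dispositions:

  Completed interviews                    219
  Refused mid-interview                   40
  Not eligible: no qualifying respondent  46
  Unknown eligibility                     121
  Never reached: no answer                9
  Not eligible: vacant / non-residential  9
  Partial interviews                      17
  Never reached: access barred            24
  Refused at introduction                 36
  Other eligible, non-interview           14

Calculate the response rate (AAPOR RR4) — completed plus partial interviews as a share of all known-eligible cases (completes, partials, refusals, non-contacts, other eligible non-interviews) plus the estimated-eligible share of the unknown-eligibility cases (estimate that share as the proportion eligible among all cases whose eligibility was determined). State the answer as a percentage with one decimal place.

50.9%

Refusal or break-off = 36 + 40 = 76
Non-contacts = 9 + 24 = 33
Not eligible = 46 + 9 = 55
Num: 219 + 17 = 236
Known eligible: 219 + 17 + 76 + 33 + 14 = 359
e = 359 / (359 + 55) = 359 / 414 = 0.8671
Eligible share of unknowns: 0.8671 × 121 = 104.92
Denom: 359 + 104.92 = 463.92
RR4 = 236 / 463.92 = 0.5087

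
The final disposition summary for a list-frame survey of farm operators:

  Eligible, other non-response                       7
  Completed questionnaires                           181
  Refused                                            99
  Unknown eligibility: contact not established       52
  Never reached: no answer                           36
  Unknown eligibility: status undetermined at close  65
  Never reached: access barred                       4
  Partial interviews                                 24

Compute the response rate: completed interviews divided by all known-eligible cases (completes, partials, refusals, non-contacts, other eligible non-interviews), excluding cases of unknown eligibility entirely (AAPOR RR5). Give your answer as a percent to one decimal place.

51.6%

Never reached = 36 + 4 = 40
Undetermined eligibility = 52 + 65 = 117
Numerator → 181
Denom → 181 + 24 + 99 + 40 + 7 = 351
RR5 = 181 / 351 = 0.5157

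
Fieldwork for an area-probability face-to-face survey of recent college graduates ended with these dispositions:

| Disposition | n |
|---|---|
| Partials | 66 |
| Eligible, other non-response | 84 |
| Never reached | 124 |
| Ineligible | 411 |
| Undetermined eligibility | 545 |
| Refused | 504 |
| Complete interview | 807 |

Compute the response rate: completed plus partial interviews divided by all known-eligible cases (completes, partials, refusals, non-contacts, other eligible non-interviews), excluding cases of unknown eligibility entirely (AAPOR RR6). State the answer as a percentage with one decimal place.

Top → 807 + 66 = 873
Denominator → 807 + 66 + 504 + 124 + 84 = 1585
RR6 = 873 / 1585 = 0.5508

55.1%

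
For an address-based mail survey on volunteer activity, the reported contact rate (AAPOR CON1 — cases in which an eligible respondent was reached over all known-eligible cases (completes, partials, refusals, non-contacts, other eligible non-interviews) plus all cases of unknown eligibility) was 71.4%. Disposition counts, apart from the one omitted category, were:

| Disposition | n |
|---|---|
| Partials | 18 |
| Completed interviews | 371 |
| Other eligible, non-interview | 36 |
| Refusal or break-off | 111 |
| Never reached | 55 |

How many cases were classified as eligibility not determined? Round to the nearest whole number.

160

Num = 371 + 18 + 111 + 36 = 536
CON1 = 536 / D = 0.714
D = 536 / 0.714 = 750.7
Other denominator terms total 591
eligibility not determined = 750.7 − 591 ≈ 160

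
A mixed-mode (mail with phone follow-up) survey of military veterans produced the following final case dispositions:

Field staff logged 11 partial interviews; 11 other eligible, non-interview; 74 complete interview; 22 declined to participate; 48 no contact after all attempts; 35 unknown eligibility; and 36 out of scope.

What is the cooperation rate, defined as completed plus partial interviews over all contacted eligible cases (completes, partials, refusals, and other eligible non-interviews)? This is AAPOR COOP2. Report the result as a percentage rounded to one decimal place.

72.0%

Num → 74 + 11 = 85
Denom → 74 + 11 + 22 + 11 = 118
COOP2 = 85 / 118 = 0.7203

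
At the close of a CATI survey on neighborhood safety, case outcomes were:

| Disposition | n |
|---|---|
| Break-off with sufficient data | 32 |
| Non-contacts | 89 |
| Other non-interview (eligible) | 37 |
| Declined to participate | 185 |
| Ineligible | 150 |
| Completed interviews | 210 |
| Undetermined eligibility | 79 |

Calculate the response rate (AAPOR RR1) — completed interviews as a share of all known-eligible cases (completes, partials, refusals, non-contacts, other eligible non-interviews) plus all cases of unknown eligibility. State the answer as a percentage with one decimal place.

Top: 210
Denom: 210 + 32 + 185 + 89 + 37 + 79 = 632
RR1 = 210 / 632 = 0.3323

33.2%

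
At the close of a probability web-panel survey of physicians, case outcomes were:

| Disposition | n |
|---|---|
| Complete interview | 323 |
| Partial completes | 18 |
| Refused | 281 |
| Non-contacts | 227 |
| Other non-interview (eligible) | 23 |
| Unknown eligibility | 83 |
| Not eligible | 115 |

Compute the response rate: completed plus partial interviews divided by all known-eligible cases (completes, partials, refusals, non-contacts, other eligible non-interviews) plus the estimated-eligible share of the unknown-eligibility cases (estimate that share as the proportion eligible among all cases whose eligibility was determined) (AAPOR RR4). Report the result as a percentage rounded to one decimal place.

36.1%

Top → 323 + 18 = 341
Known eligible → 323 + 18 + 281 + 227 + 23 = 872
e = 872 / (872 + 115) = 872 / 987 = 0.8835
e × U → 0.8835 × 83 = 73.33
Base → 872 + 73.33 = 945.33
RR4 = 341 / 945.33 = 0.3607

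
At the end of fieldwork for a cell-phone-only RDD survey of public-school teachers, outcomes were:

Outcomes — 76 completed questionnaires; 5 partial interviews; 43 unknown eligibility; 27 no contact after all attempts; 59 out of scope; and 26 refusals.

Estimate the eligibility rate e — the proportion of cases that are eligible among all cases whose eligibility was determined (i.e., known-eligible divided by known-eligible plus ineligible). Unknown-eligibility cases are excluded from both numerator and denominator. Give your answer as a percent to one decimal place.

69.4%

Eligible (known): 76 + 5 + 26 + 27 = 134
e = 134 / (134 + 59) = 134 / 193 = 0.6943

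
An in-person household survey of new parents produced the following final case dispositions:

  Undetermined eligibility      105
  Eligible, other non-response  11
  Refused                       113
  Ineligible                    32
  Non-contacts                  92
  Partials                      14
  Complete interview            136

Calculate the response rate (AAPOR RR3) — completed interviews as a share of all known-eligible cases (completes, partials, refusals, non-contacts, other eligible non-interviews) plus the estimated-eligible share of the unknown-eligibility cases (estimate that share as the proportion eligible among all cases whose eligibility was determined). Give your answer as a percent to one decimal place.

29.4%

Num: 136
Known eligible: 136 + 14 + 113 + 92 + 11 = 366
e = 366 / (366 + 32) = 366 / 398 = 0.9196
Estimated eligible among unknowns: 0.9196 × 105 = 96.56
Denom: 366 + 96.56 = 462.56
RR3 = 136 / 462.56 = 0.2940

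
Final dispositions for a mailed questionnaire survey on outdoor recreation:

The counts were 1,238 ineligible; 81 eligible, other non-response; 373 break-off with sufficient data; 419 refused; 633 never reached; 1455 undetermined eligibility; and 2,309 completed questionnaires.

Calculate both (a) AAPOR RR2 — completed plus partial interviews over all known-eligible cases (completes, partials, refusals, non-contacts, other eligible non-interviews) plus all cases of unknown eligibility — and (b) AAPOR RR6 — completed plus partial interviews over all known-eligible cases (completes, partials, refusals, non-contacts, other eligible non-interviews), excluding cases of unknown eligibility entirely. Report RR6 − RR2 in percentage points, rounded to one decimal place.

Numerator → 2309 + 373 = 2682
Base → 2309 + 373 + 419 + 633 + 81 + 1455 = 5270
RR2 = 2682 / 5270 = 0.5089
Base → 2309 + 373 + 419 + 633 + 81 = 3815
RR6 = 2682 / 3815 = 0.7030
Difference = 70.30 − 50.89 = 19.41 percentage points

19.4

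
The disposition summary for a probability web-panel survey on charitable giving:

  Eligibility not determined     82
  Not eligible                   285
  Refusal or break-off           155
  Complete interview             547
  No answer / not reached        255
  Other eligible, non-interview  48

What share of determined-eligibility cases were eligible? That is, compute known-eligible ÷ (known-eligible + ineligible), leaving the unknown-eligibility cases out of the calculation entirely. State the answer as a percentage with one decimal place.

Known eligible → 547 + 155 + 255 + 48 = 1005
e = 1005 / (1005 + 285) = 1005 / 1290 = 0.7791

77.9%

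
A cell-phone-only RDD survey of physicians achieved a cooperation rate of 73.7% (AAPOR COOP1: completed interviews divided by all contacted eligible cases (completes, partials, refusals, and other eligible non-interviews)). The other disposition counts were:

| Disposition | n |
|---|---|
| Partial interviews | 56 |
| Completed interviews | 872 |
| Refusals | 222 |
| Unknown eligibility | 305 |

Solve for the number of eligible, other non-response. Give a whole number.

COOP1 = 872 / D = 0.737
D = 872 / 0.737 = 1183.2
Other denominator terms total 1150
eligible, other non-response = 1183.2 − 1150 ≈ 33

33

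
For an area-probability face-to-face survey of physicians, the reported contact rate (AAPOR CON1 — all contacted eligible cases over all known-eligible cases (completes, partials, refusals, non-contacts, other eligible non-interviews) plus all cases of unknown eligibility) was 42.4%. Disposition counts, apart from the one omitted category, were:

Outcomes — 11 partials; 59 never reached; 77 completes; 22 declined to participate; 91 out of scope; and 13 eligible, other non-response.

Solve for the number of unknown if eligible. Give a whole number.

108

Numerator = 77 + 11 + 22 + 13 = 123
CON1 = 123 / D = 0.424
D = 123 / 0.424 = 290.1
Rest of base = 182
unknown if eligible = 290.1 − 182 ≈ 108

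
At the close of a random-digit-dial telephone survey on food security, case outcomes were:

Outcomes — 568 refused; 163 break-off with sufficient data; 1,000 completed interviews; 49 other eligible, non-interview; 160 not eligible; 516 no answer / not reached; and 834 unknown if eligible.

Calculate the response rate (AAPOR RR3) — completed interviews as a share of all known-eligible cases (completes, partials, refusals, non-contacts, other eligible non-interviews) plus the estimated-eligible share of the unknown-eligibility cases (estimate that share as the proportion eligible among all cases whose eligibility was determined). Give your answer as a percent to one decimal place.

32.5%

Numerator = 1000
Eligible (known) = 1000 + 163 + 568 + 516 + 49 = 2296
e = 2296 / (2296 + 160) = 2296 / 2456 = 0.9349
e × U = 0.9349 × 834 = 779.71
Base = 2296 + 779.71 = 3075.71
RR3 = 1000 / 3075.71 = 0.3251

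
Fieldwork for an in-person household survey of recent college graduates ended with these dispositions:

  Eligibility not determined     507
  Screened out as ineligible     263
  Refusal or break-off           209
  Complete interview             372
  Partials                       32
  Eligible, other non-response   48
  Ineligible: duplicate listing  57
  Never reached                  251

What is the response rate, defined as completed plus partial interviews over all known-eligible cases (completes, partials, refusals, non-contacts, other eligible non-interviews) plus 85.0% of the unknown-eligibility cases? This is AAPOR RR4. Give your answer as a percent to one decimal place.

30.1%

Out of scope = 263 + 57 = 320
Num: 372 + 32 = 404
Known eligible: 372 + 32 + 209 + 251 + 48 = 912
e × U: 0.8500 × 507 = 430.95
Denom: 912 + 430.95 = 1342.95
RR4 = 404 / 1342.95 = 0.3008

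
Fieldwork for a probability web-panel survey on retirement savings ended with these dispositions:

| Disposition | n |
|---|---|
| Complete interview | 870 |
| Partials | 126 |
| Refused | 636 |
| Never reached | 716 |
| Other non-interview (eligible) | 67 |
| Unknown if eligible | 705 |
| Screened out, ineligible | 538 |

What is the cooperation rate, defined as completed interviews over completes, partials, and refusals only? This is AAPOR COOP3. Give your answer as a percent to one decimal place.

53.3%

Top → 870
Base → 870 + 126 + 636 = 1632
COOP3 = 870 / 1632 = 0.5331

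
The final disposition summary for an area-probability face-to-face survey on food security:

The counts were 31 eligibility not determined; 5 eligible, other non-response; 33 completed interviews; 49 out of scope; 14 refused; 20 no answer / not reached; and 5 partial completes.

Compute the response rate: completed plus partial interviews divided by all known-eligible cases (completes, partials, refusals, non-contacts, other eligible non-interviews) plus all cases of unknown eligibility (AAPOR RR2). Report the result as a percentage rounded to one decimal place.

35.2%

Num = 33 + 5 = 38
Denom = 33 + 5 + 14 + 20 + 5 + 31 = 108
RR2 = 38 / 108 = 0.3519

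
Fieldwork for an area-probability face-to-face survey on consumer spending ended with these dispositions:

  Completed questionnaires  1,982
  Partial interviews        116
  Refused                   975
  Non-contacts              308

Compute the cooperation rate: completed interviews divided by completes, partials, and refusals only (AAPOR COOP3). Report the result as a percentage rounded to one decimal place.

Top → 1982
Base → 1982 + 116 + 975 = 3073
COOP3 = 1982 / 3073 = 0.6450

64.5%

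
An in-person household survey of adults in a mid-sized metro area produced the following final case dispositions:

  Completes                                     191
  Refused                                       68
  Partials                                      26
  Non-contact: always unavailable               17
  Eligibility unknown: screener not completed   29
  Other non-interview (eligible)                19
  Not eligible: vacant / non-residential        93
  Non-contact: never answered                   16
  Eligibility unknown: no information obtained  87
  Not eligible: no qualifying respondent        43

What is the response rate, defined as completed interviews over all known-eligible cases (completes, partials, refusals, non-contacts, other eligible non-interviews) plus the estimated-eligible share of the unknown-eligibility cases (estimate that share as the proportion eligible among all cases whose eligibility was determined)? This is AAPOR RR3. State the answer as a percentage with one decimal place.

45.5%

No contact after all attempts = 16 + 17 = 33
Unknown if eligible = 29 + 87 = 116
Screened out, ineligible = 43 + 93 = 136
Top = 191
Known eligible = 191 + 26 + 68 + 33 + 19 = 337
e = 337 / (337 + 136) = 337 / 473 = 0.7125
Estimated eligible among unknowns = 0.7125 × 116 = 82.65
Base = 337 + 82.65 = 419.65
RR3 = 191 / 419.65 = 0.4551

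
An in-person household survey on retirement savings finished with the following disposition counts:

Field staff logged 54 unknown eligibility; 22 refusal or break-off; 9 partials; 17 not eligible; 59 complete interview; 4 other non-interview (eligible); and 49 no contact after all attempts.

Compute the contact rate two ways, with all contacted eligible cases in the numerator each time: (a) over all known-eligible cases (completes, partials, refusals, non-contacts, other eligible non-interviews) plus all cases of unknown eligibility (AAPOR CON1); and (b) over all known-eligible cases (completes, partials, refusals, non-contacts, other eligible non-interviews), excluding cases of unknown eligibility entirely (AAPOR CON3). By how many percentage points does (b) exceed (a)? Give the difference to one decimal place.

18.0

Num → 59 + 9 + 22 + 4 = 94
Denom → 59 + 9 + 22 + 49 + 4 + 54 = 197
CON1 = 94 / 197 = 0.4772
Denom → 59 + 9 + 22 + 49 + 4 = 143
CON3 = 94 / 143 = 0.6573
Difference = 65.73 − 47.72 = 18.01 percentage points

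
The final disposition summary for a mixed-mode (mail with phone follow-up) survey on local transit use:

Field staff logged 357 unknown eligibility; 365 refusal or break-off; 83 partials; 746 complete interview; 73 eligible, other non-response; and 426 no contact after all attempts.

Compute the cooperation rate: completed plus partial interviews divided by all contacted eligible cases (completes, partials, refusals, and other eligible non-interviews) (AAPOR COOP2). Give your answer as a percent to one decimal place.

65.4%

Top = 746 + 83 = 829
Denom = 746 + 83 + 365 + 73 = 1267
COOP2 = 829 / 1267 = 0.6543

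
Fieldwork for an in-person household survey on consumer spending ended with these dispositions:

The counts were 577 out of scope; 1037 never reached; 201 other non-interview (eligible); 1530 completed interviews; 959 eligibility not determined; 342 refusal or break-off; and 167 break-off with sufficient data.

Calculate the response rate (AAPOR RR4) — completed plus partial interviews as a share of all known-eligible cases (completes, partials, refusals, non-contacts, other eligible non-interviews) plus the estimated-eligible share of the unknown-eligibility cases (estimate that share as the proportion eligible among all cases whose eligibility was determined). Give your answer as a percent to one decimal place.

Num = 1530 + 167 = 1697
Known eligible = 1530 + 167 + 342 + 1037 + 201 = 3277
e = 3277 / (3277 + 577) = 3277 / 3854 = 0.8503
e × U = 0.8503 × 959 = 815.44
Denom = 3277 + 815.44 = 4092.44
RR4 = 1697 / 4092.44 = 0.4147

41.5%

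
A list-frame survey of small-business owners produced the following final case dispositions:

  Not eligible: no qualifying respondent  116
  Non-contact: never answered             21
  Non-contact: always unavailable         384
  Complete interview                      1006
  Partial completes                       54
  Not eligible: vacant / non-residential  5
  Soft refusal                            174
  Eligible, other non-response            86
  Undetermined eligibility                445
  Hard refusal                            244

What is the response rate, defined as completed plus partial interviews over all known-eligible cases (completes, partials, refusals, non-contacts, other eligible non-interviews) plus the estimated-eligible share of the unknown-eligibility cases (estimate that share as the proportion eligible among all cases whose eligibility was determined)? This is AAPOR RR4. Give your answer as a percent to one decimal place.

44.4%

Refused = 244 + 174 = 418
Never reached = 21 + 384 = 405
Out of scope = 116 + 5 = 121
Top → 1006 + 54 = 1060
Known eligible → 1006 + 54 + 418 + 405 + 86 = 1969
e = 1969 / (1969 + 121) = 1969 / 2090 = 0.9421
e × U → 0.9421 × 445 = 419.23
Denominator → 1969 + 419.23 = 2388.23
RR4 = 1060 / 2388.23 = 0.4438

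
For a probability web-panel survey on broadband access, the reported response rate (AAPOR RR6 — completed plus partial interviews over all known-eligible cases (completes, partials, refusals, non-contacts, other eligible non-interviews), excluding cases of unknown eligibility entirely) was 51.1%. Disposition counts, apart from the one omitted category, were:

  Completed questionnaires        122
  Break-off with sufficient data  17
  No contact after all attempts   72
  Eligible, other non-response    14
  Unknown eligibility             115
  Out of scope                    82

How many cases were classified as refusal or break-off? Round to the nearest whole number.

Numerator = 122 + 17 = 139
RR6 = 139 / D = 0.511
D = 139 / 0.511 = 272.0
Remaining denominator categories sum to 225
refusal or break-off = 272.0 − 225 ≈ 47

47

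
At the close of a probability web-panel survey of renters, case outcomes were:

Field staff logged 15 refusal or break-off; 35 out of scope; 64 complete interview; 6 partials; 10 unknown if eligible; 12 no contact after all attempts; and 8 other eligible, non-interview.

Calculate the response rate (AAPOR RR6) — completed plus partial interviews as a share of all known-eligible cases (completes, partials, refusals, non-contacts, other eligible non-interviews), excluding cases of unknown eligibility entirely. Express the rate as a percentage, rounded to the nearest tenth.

66.7%

Numerator: 64 + 6 = 70
Denom: 64 + 6 + 15 + 12 + 8 = 105
RR6 = 70 / 105 = 0.6667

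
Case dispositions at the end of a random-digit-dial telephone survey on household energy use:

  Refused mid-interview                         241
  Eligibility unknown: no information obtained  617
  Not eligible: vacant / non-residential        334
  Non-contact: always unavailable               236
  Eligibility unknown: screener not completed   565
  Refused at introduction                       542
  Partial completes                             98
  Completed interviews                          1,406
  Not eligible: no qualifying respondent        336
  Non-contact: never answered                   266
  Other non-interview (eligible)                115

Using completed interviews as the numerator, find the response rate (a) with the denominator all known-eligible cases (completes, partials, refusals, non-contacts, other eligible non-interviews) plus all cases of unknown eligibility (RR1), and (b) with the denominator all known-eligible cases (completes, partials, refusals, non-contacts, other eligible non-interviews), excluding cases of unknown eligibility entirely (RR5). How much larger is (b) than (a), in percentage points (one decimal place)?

14.0

Refused = 542 + 241 = 783
No answer / not reached = 266 + 236 = 502
Unknown if eligible = 565 + 617 = 1182
Screened out, ineligible = 336 + 334 = 670
Top = 1406
Base = 1406 + 98 + 783 + 502 + 115 + 1182 = 4086
RR1 = 1406 / 4086 = 0.3441
Base = 1406 + 98 + 783 + 502 + 115 = 2904
RR5 = 1406 / 2904 = 0.4842
Difference = 48.42 − 34.41 = 14.01 percentage points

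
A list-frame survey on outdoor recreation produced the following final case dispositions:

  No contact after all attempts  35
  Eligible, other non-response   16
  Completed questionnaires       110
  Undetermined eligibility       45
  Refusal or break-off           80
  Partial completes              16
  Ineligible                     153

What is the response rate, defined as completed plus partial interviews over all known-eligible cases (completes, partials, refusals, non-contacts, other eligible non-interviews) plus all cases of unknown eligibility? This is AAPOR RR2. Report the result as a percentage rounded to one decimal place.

41.7%

Top: 110 + 16 = 126
Base: 110 + 16 + 80 + 35 + 16 + 45 = 302
RR2 = 126 / 302 = 0.4172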